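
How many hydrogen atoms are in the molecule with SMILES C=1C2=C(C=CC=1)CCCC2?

Hydrogens are implicit in SMILES; fill each atom to its normal valence:
  4 × C: 2 H each → 8
  4 × C (aromatic): 1 H each → 4
  2 × C (aromatic): no H
  Total hydrogens = 12.

12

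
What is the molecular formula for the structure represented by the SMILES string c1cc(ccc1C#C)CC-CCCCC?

C15H20

Heavy atoms from the SMILES: 15 C.
Implicit hydrogens by atom environment:
  6 × C: 2 H each → 12
  4 × C (aromatic): 1 H each → 4
  2 × C (aromatic): no H
  1 × C: 3 H
  1 × C: 1 H
  1 × C: no H
  Total hydrogens = 20.
Molecular formula: C15H20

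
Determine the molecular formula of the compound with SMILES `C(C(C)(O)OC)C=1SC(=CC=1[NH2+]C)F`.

C9H15FNO2S+

Heavy atoms from the SMILES: 9 C, 1 F, 1 N, 2 O, 1 S.
Implicit hydrogens by atom environment:
  3 × C: 3 H each → 9
  3 × C (aromatic): no H
  1 × C: 2 H
  1 × C (aromatic): 1 H
  1 × C: no H
  1 × F: no H
  1 × N (charge +1): 2 H
  1 × O: 1 H
  1 × O: no H
  1 × S (aromatic): no H
  Total hydrogens = 15.
Net charge +1.
Molecular formula: C9H15FNO2S+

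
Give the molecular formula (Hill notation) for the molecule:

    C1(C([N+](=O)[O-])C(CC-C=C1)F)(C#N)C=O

C9H9FN2O3

Heavy atoms from the SMILES: 9 C, 1 F, 2 N, 3 O.
Implicit hydrogens by atom environment:
  5 × C: 1 H each → 5
  2 × C: 2 H each → 4
  2 × C: no H
  2 × O: no H
  1 × F: no H
  1 × N: no H
  1 × N (charge +1): no H
  1 × O (charge -1): no H
  Total hydrogens = 9.
Molecular formula: C9H9FN2O3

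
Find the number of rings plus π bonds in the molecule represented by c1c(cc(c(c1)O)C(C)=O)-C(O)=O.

6

Molecular formula from the SMILES: C9H8O4.
DoU = (2C + 2 + N − H − X)/2 = (2·9 + 2 + 0 − 8 − 0)/2 = 12/2 = 6.
(Structurally: 1 ring(s) + 5 π bond(s) = 6.)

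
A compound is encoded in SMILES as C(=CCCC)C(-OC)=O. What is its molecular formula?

Heavy atoms from the SMILES: 7 C, 2 O.
Implicit hydrogens by atom environment:
  2 × C: 3 H each → 6
  2 × C: 2 H each → 4
  2 × C: 1 H each → 2
  2 × O: no H
  1 × C: no H
  Total hydrogens = 12.
Molecular formula: C7H12O2

C7H12O2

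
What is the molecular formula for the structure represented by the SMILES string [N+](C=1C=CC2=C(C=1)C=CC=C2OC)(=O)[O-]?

Heavy atoms from the SMILES: 11 C, 1 N, 3 O.
Implicit hydrogens by atom environment:
  6 × C (aromatic): 1 H each → 6
  4 × C (aromatic): no H
  2 × O: no H
  1 × C: 3 H
  1 × N (charge +1): no H
  1 × O (charge -1): no H
  Total hydrogens = 9.
Molecular formula: C11H9NO3

C11H9NO3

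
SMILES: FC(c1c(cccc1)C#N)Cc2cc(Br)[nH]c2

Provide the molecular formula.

C13H10BrFN2

Heavy atoms from the SMILES: 1 Br, 13 C, 1 F, 2 N.
Implicit hydrogens by atom environment:
  6 × C (aromatic): 1 H each → 6
  4 × C (aromatic): no H
  1 × Br: no H
  1 × C: 2 H
  1 × C: 1 H
  1 × C: no H
  1 × F: no H
  1 × N (aromatic): 1 H
  1 × N: no H
  Total hydrogens = 10.
Molecular formula: C13H10BrFN2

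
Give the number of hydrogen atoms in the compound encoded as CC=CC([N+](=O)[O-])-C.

Hydrogens are implicit in SMILES; fill each atom to its normal valence:
  3 × C: 1 H each → 3
  2 × C: 3 H each → 6
  1 × N (charge +1): no H
  1 × O: no H
  1 × O (charge -1): no H
  Total hydrogens = 9.

9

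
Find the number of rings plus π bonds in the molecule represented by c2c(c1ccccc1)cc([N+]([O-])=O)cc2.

9

Molecular formula from the SMILES: C12H9NO2.
DoU = (2C + 2 + N − H − X)/2 = (2·12 + 2 + 1 − 9 − 0)/2 = 18/2 = 9.
(Structurally: 2 ring(s) + 7 π bond(s) = 9.)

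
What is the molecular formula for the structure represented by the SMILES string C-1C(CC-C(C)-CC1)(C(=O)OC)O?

C10H18O3

Heavy atoms from the SMILES: 10 C, 3 O.
Implicit hydrogens by atom environment:
  5 × C: 2 H each → 10
  2 × C: 3 H each → 6
  2 × C: no H
  2 × O: no H
  1 × C: 1 H
  1 × O: 1 H
  Total hydrogens = 18.
Molecular formula: C10H18O3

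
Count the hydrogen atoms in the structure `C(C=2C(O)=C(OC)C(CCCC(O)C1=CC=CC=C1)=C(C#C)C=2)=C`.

Hydrogens are implicit in SMILES; fill each atom to its normal valence:
  6 × C (aromatic): 1 H each → 6
  6 × C (aromatic): no H
  4 × C: 2 H each → 8
  3 × C: 1 H each → 3
  2 × O: 1 H each → 2
  1 × C: 3 H
  1 × C: no H
  1 × O: no H
  Total hydrogens = 22.

22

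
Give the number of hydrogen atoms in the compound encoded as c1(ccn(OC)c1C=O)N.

8

Hydrogens are implicit in SMILES; fill each atom to its normal valence:
  2 × C (aromatic): 1 H each → 2
  2 × C (aromatic): no H
  2 × O: no H
  1 × C: 3 H
  1 × C: 1 H
  1 × N: 2 H
  1 × N (aromatic): no H
  Total hydrogens = 8.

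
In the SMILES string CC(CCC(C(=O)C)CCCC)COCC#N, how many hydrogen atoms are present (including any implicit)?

Hydrogens are implicit in SMILES; fill each atom to its normal valence:
  7 × C: 2 H each → 14
  3 × C: 3 H each → 9
  2 × C: 1 H each → 2
  2 × C: no H
  2 × O: no H
  1 × N: no H
  Total hydrogens = 25.

25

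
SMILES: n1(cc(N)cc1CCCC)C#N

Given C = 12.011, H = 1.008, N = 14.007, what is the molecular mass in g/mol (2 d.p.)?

Molecular formula: C9H13N3.
M = 9×12.011 + 13×1.008 + 3×14.007 = 163.22 g/mol.

163.22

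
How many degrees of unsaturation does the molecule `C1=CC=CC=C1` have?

4

Molecular formula from the SMILES: C6H6.
DoU = (2C + 2 + N − H − X)/2 = (2·6 + 2 + 0 − 6 − 0)/2 = 8/2 = 4.
(Structurally: 1 ring(s) + 3 π bond(s) = 4.)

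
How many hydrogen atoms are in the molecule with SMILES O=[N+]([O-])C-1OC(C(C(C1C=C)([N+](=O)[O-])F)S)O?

Hydrogens are implicit in SMILES; fill each atom to its normal valence:
  5 × C: 1 H each → 5
  3 × O: no H
  2 × N (charge +1): no H
  2 × O (charge -1): no H
  1 × C: 2 H
  1 × C: no H
  1 × F: no H
  1 × O: 1 H
  1 × S: 1 H
  Total hydrogens = 9.

9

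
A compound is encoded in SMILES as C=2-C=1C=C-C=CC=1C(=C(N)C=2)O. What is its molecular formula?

C10H9NO

Heavy atoms from the SMILES: 10 C, 1 N, 1 O.
Implicit hydrogens by atom environment:
  6 × C (aromatic): 1 H each → 6
  4 × C (aromatic): no H
  1 × N: 2 H
  1 × O: 1 H
  Total hydrogens = 9.
Molecular formula: C10H9NO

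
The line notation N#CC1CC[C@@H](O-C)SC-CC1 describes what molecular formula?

Heavy atoms from the SMILES: 9 C, 1 N, 1 O, 1 S.
Implicit hydrogens by atom environment:
  5 × C: 2 H each → 10
  2 × C: 1 H each → 2
  1 × C: 3 H
  1 × C: no H
  1 × N: no H
  1 × O: no H
  1 × S: no H
  Total hydrogens = 15.
Molecular formula: C9H15NOS

C9H15NOS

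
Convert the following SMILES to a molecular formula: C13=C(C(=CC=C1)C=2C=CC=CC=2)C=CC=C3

Heavy atoms from the SMILES: 16 C.
Implicit hydrogens by atom environment:
  12 × C (aromatic): 1 H each → 12
  4 × C (aromatic): no H
  Total hydrogens = 12.
Molecular formula: C16H12

C16H12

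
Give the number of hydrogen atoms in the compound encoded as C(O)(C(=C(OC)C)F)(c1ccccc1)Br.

Hydrogens are implicit in SMILES; fill each atom to its normal valence:
  5 × C (aromatic): 1 H each → 5
  3 × C: no H
  2 × C: 3 H each → 6
  1 × Br: no H
  1 × C (aromatic): no H
  1 × F: no H
  1 × O: 1 H
  1 × O: no H
  Total hydrogens = 12.

12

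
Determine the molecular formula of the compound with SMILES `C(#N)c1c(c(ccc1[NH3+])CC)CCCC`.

C13H19N2+

Heavy atoms from the SMILES: 13 C, 2 N.
Implicit hydrogens by atom environment:
  4 × C: 2 H each → 8
  4 × C (aromatic): no H
  2 × C: 3 H each → 6
  2 × C (aromatic): 1 H each → 2
  1 × C: no H
  1 × N (charge +1): 3 H
  1 × N: no H
  Total hydrogens = 19.
Net charge +1.
Molecular formula: C13H19N2+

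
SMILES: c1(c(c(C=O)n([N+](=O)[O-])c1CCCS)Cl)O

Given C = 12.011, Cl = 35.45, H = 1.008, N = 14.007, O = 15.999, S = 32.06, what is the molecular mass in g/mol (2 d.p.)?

264.68

Molecular formula: C8H9ClN2O4S.
M = 8×12.011 + 1×35.45 + 9×1.008 + 2×14.007 + 4×15.999 + 1×32.06 = 264.68 g/mol.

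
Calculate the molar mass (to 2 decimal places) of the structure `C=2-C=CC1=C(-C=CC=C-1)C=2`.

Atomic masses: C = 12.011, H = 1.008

Molecular formula: C10H8.
M = 10×12.011 + 8×1.008 = 128.17 g/mol.

128.17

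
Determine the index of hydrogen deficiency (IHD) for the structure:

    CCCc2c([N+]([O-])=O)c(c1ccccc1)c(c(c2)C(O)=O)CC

10

Molecular formula from the SMILES: C18H19NO4.
DoU = (2C + 2 + N − H − X)/2 = (2·18 + 2 + 1 − 19 − 0)/2 = 20/2 = 10.
(Structurally: 2 ring(s) + 8 π bond(s) = 10.)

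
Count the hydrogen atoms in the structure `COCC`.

8

Hydrogens are implicit in SMILES; fill each atom to its normal valence:
  2 × C: 3 H each → 6
  1 × C: 2 H
  1 × O: no H
  Total hydrogens = 8.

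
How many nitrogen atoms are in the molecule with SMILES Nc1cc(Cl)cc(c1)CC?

The symbol for nitrogen appears 1 time in the SMILES.

1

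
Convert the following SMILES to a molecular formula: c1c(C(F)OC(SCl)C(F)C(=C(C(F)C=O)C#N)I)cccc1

Heavy atoms from the SMILES: 14 C, 1 Cl, 3 F, 1 I, 1 N, 2 O, 1 S.
Implicit hydrogens by atom environment:
  5 × C: 1 H each → 5
  5 × C (aromatic): 1 H each → 5
  3 × C: no H
  3 × F: no H
  2 × O: no H
  1 × C (aromatic): no H
  1 × Cl: no H
  1 × I: no H
  1 × N: no H
  1 × S: no H
  Total hydrogens = 10.
Molecular formula: C14H10ClF3INO2S

C14H10ClF3INO2S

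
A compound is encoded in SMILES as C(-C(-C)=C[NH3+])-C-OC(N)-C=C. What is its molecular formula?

Heavy atoms from the SMILES: 8 C, 2 N, 1 O.
Implicit hydrogens by atom environment:
  3 × C: 2 H each → 6
  3 × C: 1 H each → 3
  1 × C: 3 H
  1 × C: no H
  1 × N (charge +1): 3 H
  1 × N: 2 H
  1 × O: no H
  Total hydrogens = 17.
Net charge +1.
Molecular formula: C8H17N2O+

C8H17N2O+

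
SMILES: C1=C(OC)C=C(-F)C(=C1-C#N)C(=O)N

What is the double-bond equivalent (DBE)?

7

Molecular formula from the SMILES: C9H7FN2O2.
DoU = (2C + 2 + N − H − X)/2 = (2·9 + 2 + 2 − 7 − 1)/2 = 14/2 = 7.
(Structurally: 1 ring(s) + 6 π bond(s) = 7.)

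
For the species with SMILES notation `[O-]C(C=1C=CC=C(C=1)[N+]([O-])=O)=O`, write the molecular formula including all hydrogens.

C7H4NO4-

Heavy atoms from the SMILES: 7 C, 1 N, 4 O.
Implicit hydrogens by atom environment:
  4 × C (aromatic): 1 H each → 4
  2 × C (aromatic): no H
  2 × O: no H
  2 × O (charge -1): no H
  1 × C: no H
  1 × N (charge +1): no H
  Total hydrogens = 4.
Net charge -1.
Molecular formula: C7H4NO4-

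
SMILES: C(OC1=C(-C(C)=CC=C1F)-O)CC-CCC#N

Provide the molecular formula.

Heavy atoms from the SMILES: 13 C, 1 F, 1 N, 2 O.
Implicit hydrogens by atom environment:
  5 × C: 2 H each → 10
  4 × C (aromatic): no H
  2 × C (aromatic): 1 H each → 2
  1 × C: 3 H
  1 × C: no H
  1 × F: no H
  1 × N: no H
  1 × O: 1 H
  1 × O: no H
  Total hydrogens = 16.
Molecular formula: C13H16FNO2

C13H16FNO2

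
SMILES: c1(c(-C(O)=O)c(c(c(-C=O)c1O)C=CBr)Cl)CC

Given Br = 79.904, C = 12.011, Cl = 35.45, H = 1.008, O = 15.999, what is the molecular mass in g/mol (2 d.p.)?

Molecular formula: C12H10BrClO4.
M = 1×79.904 + 12×12.011 + 1×35.45 + 10×1.008 + 4×15.999 = 333.56 g/mol.

333.56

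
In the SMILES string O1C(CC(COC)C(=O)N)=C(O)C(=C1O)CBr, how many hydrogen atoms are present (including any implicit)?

14

Hydrogens are implicit in SMILES; fill each atom to its normal valence:
  4 × C (aromatic): no H
  3 × C: 2 H each → 6
  2 × O: 1 H each → 2
  2 × O: no H
  1 × Br: no H
  1 × C: 3 H
  1 × C: 1 H
  1 × C: no H
  1 × N: 2 H
  1 × O (aromatic): no H
  Total hydrogens = 14.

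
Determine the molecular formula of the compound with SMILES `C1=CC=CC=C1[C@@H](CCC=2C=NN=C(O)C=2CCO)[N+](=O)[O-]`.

C15H17N3O4

Heavy atoms from the SMILES: 15 C, 3 N, 4 O.
Implicit hydrogens by atom environment:
  6 × C (aromatic): 1 H each → 6
  4 × C: 2 H each → 8
  4 × C (aromatic): no H
  2 × N (aromatic): no H
  2 × O: 1 H each → 2
  1 × C: 1 H
  1 × N (charge +1): no H
  1 × O: no H
  1 × O (charge -1): no H
  Total hydrogens = 17.
Molecular formula: C15H17N3O4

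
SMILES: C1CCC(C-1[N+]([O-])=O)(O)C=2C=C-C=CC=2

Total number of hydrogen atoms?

Hydrogens are implicit in SMILES; fill each atom to its normal valence:
  5 × C (aromatic): 1 H each → 5
  3 × C: 2 H each → 6
  1 × C: 1 H
  1 × C: no H
  1 × C (aromatic): no H
  1 × N (charge +1): no H
  1 × O: 1 H
  1 × O: no H
  1 × O (charge -1): no H
  Total hydrogens = 13.

13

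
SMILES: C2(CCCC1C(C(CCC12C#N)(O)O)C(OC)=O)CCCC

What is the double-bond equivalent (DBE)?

Molecular formula from the SMILES: C17H27NO4.
DoU = (2C + 2 + N − H − X)/2 = (2·17 + 2 + 1 − 27 − 0)/2 = 10/2 = 5.
(Structurally: 2 ring(s) + 3 π bond(s) = 5.)

5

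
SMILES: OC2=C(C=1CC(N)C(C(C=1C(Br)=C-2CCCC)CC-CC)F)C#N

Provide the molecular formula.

C19H26BrFN2O

Heavy atoms from the SMILES: 1 Br, 19 C, 1 F, 2 N, 1 O.
Implicit hydrogens by atom environment:
  7 × C: 2 H each → 14
  6 × C (aromatic): no H
  3 × C: 1 H each → 3
  2 × C: 3 H each → 6
  1 × Br: no H
  1 × C: no H
  1 × F: no H
  1 × N: 2 H
  1 × N: no H
  1 × O: 1 H
  Total hydrogens = 26.
Molecular formula: C19H26BrFN2O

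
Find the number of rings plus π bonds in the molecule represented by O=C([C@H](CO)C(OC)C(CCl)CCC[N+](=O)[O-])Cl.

Molecular formula from the SMILES: C10H17Cl2NO5.
DoU = (2C + 2 + N − H − X)/2 = (2·10 + 2 + 1 − 17 − 2)/2 = 4/2 = 2.
(Structurally: 0 ring(s) + 2 π bond(s) = 2.)

2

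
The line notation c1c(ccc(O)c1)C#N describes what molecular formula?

C7H5NO

Heavy atoms from the SMILES: 7 C, 1 N, 1 O.
Implicit hydrogens by atom environment:
  4 × C (aromatic): 1 H each → 4
  2 × C (aromatic): no H
  1 × C: no H
  1 × N: no H
  1 × O: 1 H
  Total hydrogens = 5.
Molecular formula: C7H5NO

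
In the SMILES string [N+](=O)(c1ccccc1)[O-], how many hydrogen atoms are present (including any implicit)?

5

Hydrogens are implicit in SMILES; fill each atom to its normal valence:
  5 × C (aromatic): 1 H each → 5
  1 × C (aromatic): no H
  1 × N (charge +1): no H
  1 × O: no H
  1 × O (charge -1): no H
  Total hydrogens = 5.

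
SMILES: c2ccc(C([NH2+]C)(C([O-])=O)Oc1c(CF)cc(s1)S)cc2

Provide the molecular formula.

Heavy atoms from the SMILES: 14 C, 1 F, 1 N, 3 O, 2 S.
Implicit hydrogens by atom environment:
  6 × C (aromatic): 1 H each → 6
  4 × C (aromatic): no H
  2 × C: no H
  2 × O: no H
  1 × C: 3 H
  1 × C: 2 H
  1 × F: no H
  1 × N (charge +1): 2 H
  1 × O (charge -1): no H
  1 × S: 1 H
  1 × S (aromatic): no H
  Total hydrogens = 14.
Molecular formula: C14H14FNO3S2

C14H14FNO3S2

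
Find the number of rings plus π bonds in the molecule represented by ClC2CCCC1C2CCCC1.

Molecular formula from the SMILES: C10H17Cl.
DoU = (2C + 2 + N − H − X)/2 = (2·10 + 2 + 0 − 17 − 1)/2 = 4/2 = 2.
(Structurally: 2 ring(s) + 0 π bond(s) = 2.)

2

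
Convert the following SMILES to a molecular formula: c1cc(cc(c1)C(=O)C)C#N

Heavy atoms from the SMILES: 9 C, 1 N, 1 O.
Implicit hydrogens by atom environment:
  4 × C (aromatic): 1 H each → 4
  2 × C (aromatic): no H
  2 × C: no H
  1 × C: 3 H
  1 × N: no H
  1 × O: no H
  Total hydrogens = 7.
Molecular formula: C9H7NO

C9H7NO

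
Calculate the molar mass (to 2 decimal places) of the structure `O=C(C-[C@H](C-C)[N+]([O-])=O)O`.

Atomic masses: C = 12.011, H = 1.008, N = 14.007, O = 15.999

Molecular formula: C5H9NO4.
M = 5×12.011 + 9×1.008 + 1×14.007 + 4×15.999 = 147.13 g/mol.

147.13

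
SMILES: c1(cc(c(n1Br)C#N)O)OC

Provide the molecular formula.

C6H5BrN2O2

Heavy atoms from the SMILES: 1 Br, 6 C, 2 N, 2 O.
Implicit hydrogens by atom environment:
  3 × C (aromatic): no H
  1 × Br: no H
  1 × C: 3 H
  1 × C (aromatic): 1 H
  1 × C: no H
  1 × N (aromatic): no H
  1 × N: no H
  1 × O: 1 H
  1 × O: no H
  Total hydrogens = 5.
Molecular formula: C6H5BrN2O2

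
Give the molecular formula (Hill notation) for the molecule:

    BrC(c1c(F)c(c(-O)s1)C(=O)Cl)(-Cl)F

Heavy atoms from the SMILES: 1 Br, 6 C, 2 Cl, 2 F, 2 O, 1 S.
Implicit hydrogens by atom environment:
  4 × C (aromatic): no H
  2 × C: no H
  2 × Cl: no H
  2 × F: no H
  1 × Br: no H
  1 × O: 1 H
  1 × O: no H
  1 × S (aromatic): no H
  Total hydrogens = 1.
Molecular formula: C6HBrCl2F2O2S

C6HBrCl2F2O2S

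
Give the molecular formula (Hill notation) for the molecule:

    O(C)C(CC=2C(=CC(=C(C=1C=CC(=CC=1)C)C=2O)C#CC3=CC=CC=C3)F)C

Heavy atoms from the SMILES: 25 C, 1 F, 2 O.
Implicit hydrogens by atom environment:
  10 × C (aromatic): 1 H each → 10
  8 × C (aromatic): no H
  3 × C: 3 H each → 9
  2 × C: no H
  1 × C: 2 H
  1 × C: 1 H
  1 × F: no H
  1 × O: 1 H
  1 × O: no H
  Total hydrogens = 23.
Molecular formula: C25H23FO2

C25H23FO2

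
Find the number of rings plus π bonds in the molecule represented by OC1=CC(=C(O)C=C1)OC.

4

Molecular formula from the SMILES: C7H8O3.
DoU = (2C + 2 + N − H − X)/2 = (2·7 + 2 + 0 − 8 − 0)/2 = 8/2 = 4.
(Structurally: 1 ring(s) + 3 π bond(s) = 4.)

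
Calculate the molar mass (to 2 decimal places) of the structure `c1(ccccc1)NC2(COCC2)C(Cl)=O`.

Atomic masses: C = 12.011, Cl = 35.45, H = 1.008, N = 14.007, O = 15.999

Molecular formula: C11H12ClNO2.
M = 11×12.011 + 1×35.45 + 12×1.008 + 1×14.007 + 2×15.999 = 225.67 g/mol.

225.67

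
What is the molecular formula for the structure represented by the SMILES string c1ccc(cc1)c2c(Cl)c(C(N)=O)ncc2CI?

C13H10ClIN2O

Heavy atoms from the SMILES: 13 C, 1 Cl, 1 I, 2 N, 1 O.
Implicit hydrogens by atom environment:
  6 × C (aromatic): 1 H each → 6
  5 × C (aromatic): no H
  1 × C: 2 H
  1 × C: no H
  1 × Cl: no H
  1 × I: no H
  1 × N: 2 H
  1 × N (aromatic): no H
  1 × O: no H
  Total hydrogens = 10.
Molecular formula: C13H10ClIN2O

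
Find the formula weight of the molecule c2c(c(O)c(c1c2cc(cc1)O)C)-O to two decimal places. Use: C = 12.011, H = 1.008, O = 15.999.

Molecular formula: C11H10O3.
M = 11×12.011 + 10×1.008 + 3×15.999 = 190.20 g/mol.

190.20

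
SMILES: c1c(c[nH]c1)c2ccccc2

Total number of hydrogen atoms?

Hydrogens are implicit in SMILES; fill each atom to its normal valence:
  8 × C (aromatic): 1 H each → 8
  2 × C (aromatic): no H
  1 × N (aromatic): 1 H
  Total hydrogens = 9.

9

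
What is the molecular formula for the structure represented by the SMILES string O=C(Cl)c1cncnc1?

Heavy atoms from the SMILES: 5 C, 1 Cl, 2 N, 1 O.
Implicit hydrogens by atom environment:
  3 × C (aromatic): 1 H each → 3
  2 × N (aromatic): no H
  1 × C (aromatic): no H
  1 × C: no H
  1 × Cl: no H
  1 × O: no H
  Total hydrogens = 3.
Molecular formula: C5H3ClN2O

C5H3ClN2O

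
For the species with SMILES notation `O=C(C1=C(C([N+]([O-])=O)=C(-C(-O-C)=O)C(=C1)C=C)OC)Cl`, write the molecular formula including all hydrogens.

C12H10ClNO6

Heavy atoms from the SMILES: 12 C, 1 Cl, 1 N, 6 O.
Implicit hydrogens by atom environment:
  5 × C (aromatic): no H
  5 × O: no H
  2 × C: 3 H each → 6
  2 × C: no H
  1 × C: 2 H
  1 × C (aromatic): 1 H
  1 × C: 1 H
  1 × Cl: no H
  1 × N (charge +1): no H
  1 × O (charge -1): no H
  Total hydrogens = 10.
Molecular formula: C12H10ClNO6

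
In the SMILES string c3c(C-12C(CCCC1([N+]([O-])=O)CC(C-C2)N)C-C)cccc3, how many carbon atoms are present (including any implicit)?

The symbol for carbon appears 18 times in the SMILES. Lowercase c denotes aromatic carbon and counts toward C.

18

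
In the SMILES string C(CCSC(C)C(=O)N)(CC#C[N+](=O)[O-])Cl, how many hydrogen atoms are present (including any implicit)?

Hydrogens are implicit in SMILES; fill each atom to its normal valence:
  3 × C: 2 H each → 6
  3 × C: no H
  2 × C: 1 H each → 2
  2 × O: no H
  1 × C: 3 H
  1 × Cl: no H
  1 × N: 2 H
  1 × N (charge +1): no H
  1 × O (charge -1): no H
  1 × S: no H
  Total hydrogens = 13.

13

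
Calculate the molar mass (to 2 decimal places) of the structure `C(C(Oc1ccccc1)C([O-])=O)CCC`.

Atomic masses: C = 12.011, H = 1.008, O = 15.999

207.25

Molecular formula: C12H15O3-.
M = 12×12.011 + 15×1.008 + 3×15.999 = 207.25 g/mol.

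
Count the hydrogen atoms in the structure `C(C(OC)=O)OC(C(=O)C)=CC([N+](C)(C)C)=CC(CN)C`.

27

Hydrogens are implicit in SMILES; fill each atom to its normal valence:
  6 × C: 3 H each → 18
  4 × C: no H
  4 × O: no H
  3 × C: 1 H each → 3
  2 × C: 2 H each → 4
  1 × N: 2 H
  1 × N (charge +1): no H
  Total hydrogens = 27.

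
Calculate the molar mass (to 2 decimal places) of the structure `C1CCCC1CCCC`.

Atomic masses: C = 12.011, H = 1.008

126.24

Molecular formula: C9H18.
M = 9×12.011 + 18×1.008 = 126.24 g/mol.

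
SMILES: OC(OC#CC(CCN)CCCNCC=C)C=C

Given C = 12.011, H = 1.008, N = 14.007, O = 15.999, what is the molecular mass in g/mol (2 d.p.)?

252.36

Molecular formula: C14H24N2O2.
M = 14×12.011 + 24×1.008 + 2×14.007 + 2×15.999 = 252.36 g/mol.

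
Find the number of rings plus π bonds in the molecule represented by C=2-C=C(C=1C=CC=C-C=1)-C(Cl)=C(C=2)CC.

8

Molecular formula from the SMILES: C14H13Cl.
DoU = (2C + 2 + N − H − X)/2 = (2·14 + 2 + 0 − 13 − 1)/2 = 16/2 = 8.
(Structurally: 2 ring(s) + 6 π bond(s) = 8.)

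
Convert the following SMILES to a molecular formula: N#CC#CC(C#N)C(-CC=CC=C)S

C11H10N2S

Heavy atoms from the SMILES: 11 C, 2 N, 1 S.
Implicit hydrogens by atom environment:
  5 × C: 1 H each → 5
  4 × C: no H
  2 × C: 2 H each → 4
  2 × N: no H
  1 × S: 1 H
  Total hydrogens = 10.
Molecular formula: C11H10N2S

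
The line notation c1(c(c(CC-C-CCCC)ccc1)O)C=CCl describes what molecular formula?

C15H21ClO

Heavy atoms from the SMILES: 15 C, 1 Cl, 1 O.
Implicit hydrogens by atom environment:
  6 × C: 2 H each → 12
  3 × C (aromatic): 1 H each → 3
  3 × C (aromatic): no H
  2 × C: 1 H each → 2
  1 × C: 3 H
  1 × Cl: no H
  1 × O: 1 H
  Total hydrogens = 21.
Molecular formula: C15H21ClO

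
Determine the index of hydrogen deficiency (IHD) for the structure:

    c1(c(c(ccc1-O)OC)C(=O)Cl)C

Molecular formula from the SMILES: C9H9ClO3.
DoU = (2C + 2 + N − H − X)/2 = (2·9 + 2 + 0 − 9 − 1)/2 = 10/2 = 5.
(Structurally: 1 ring(s) + 4 π bond(s) = 5.)

5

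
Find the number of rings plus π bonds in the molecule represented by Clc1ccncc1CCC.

4

Molecular formula from the SMILES: C8H10ClN.
DoU = (2C + 2 + N − H − X)/2 = (2·8 + 2 + 1 − 10 − 1)/2 = 8/2 = 4.
(Structurally: 1 ring(s) + 3 π bond(s) = 4.)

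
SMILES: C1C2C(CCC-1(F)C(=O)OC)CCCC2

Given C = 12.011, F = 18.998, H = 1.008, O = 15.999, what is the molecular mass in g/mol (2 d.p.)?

214.28

Molecular formula: C12H19FO2.
M = 12×12.011 + 1×18.998 + 19×1.008 + 2×15.999 = 214.28 g/mol.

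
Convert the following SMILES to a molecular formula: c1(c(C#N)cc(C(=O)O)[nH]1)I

C6H3IN2O2

Heavy atoms from the SMILES: 6 C, 1 I, 2 N, 2 O.
Implicit hydrogens by atom environment:
  3 × C (aromatic): no H
  2 × C: no H
  1 × C (aromatic): 1 H
  1 × I: no H
  1 × N (aromatic): 1 H
  1 × N: no H
  1 × O: 1 H
  1 × O: no H
  Total hydrogens = 3.
Molecular formula: C6H3IN2O2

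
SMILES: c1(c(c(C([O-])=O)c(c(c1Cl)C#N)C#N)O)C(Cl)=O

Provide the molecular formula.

C10HCl2N2O4-

Heavy atoms from the SMILES: 10 C, 2 Cl, 2 N, 4 O.
Implicit hydrogens by atom environment:
  6 × C (aromatic): no H
  4 × C: no H
  2 × Cl: no H
  2 × N: no H
  2 × O: no H
  1 × O: 1 H
  1 × O (charge -1): no H
  Total hydrogens = 1.
Net charge -1.
Molecular formula: C10HCl2N2O4-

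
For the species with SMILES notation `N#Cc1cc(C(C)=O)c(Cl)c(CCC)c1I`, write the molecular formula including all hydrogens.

Heavy atoms from the SMILES: 12 C, 1 Cl, 1 I, 1 N, 1 O.
Implicit hydrogens by atom environment:
  5 × C (aromatic): no H
  2 × C: 3 H each → 6
  2 × C: 2 H each → 4
  2 × C: no H
  1 × C (aromatic): 1 H
  1 × Cl: no H
  1 × I: no H
  1 × N: no H
  1 × O: no H
  Total hydrogens = 11.
Molecular formula: C12H11ClINO

C12H11ClINO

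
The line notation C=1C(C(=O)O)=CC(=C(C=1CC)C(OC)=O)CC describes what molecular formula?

Heavy atoms from the SMILES: 13 C, 4 O.
Implicit hydrogens by atom environment:
  4 × C (aromatic): no H
  3 × C: 3 H each → 9
  3 × O: no H
  2 × C: 2 H each → 4
  2 × C (aromatic): 1 H each → 2
  2 × C: no H
  1 × O: 1 H
  Total hydrogens = 16.
Molecular formula: C13H16O4

C13H16O4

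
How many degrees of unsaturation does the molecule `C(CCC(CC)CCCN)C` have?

Molecular formula from the SMILES: C10H23N.
DoU = (2C + 2 + N − H − X)/2 = (2·10 + 2 + 1 − 23 − 0)/2 = 0/2 = 0.
(Structurally: 0 ring(s) + 0 π bond(s) = 0.)

0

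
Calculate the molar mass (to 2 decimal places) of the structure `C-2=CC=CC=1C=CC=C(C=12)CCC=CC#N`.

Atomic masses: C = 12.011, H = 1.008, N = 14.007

Molecular formula: C15H13N.
M = 15×12.011 + 13×1.008 + 1×14.007 = 207.28 g/mol.

207.28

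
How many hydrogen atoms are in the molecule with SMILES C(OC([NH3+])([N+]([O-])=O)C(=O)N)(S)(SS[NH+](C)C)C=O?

Hydrogens are implicit in SMILES; fill each atom to its normal valence:
  4 × O: no H
  3 × C: no H
  2 × C: 3 H each → 6
  2 × S: no H
  1 × C: 1 H
  1 × N (charge +1): 3 H
  1 × N: 2 H
  1 × N (charge +1): 1 H
  1 × N (charge +1): no H
  1 × O (charge -1): no H
  1 × S: 1 H
  Total hydrogens = 14.

14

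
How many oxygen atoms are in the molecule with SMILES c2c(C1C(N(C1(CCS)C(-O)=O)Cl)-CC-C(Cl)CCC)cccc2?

2

The symbol for oxygen appears 2 times in the SMILES.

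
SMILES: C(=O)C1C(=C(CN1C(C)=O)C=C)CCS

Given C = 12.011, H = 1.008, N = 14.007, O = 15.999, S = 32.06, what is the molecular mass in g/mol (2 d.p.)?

Molecular formula: C11H15NO2S.
M = 11×12.011 + 15×1.008 + 1×14.007 + 2×15.999 + 1×32.06 = 225.31 g/mol.

225.31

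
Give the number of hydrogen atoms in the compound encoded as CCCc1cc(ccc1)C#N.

Hydrogens are implicit in SMILES; fill each atom to its normal valence:
  4 × C (aromatic): 1 H each → 4
  2 × C: 2 H each → 4
  2 × C (aromatic): no H
  1 × C: 3 H
  1 × C: no H
  1 × N: no H
  Total hydrogens = 11.

11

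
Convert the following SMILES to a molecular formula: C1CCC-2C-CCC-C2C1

C10H18

Heavy atoms from the SMILES: 10 C.
Implicit hydrogens by atom environment:
  8 × C: 2 H each → 16
  2 × C: 1 H each → 2
  Total hydrogens = 18.
Molecular formula: C10H18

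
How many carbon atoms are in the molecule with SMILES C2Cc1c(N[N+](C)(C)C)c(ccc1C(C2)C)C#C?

The symbol for carbon appears 16 times in the SMILES. Lowercase c denotes aromatic carbon and counts toward C.

16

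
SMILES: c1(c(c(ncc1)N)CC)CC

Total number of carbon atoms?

9

The symbol for carbon appears 9 times in the SMILES. Lowercase c denotes aromatic carbon and counts toward C.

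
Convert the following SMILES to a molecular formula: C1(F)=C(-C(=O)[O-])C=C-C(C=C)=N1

C8H5FNO2-

Heavy atoms from the SMILES: 8 C, 1 F, 1 N, 2 O.
Implicit hydrogens by atom environment:
  3 × C (aromatic): no H
  2 × C (aromatic): 1 H each → 2
  1 × C: 2 H
  1 × C: 1 H
  1 × C: no H
  1 × F: no H
  1 × N (aromatic): no H
  1 × O: no H
  1 × O (charge -1): no H
  Total hydrogens = 5.
Net charge -1.
Molecular formula: C8H5FNO2-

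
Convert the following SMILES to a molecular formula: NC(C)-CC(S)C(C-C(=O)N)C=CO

Heavy atoms from the SMILES: 9 C, 2 N, 2 O, 1 S.
Implicit hydrogens by atom environment:
  5 × C: 1 H each → 5
  2 × C: 2 H each → 4
  2 × N: 2 H each → 4
  1 × C: 3 H
  1 × C: no H
  1 × O: 1 H
  1 × O: no H
  1 × S: 1 H
  Total hydrogens = 18.
Molecular formula: C9H18N2O2S

C9H18N2O2S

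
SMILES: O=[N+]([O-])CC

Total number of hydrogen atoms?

Hydrogens are implicit in SMILES; fill each atom to its normal valence:
  1 × C: 3 H
  1 × C: 2 H
  1 × N (charge +1): no H
  1 × O: no H
  1 × O (charge -1): no H
  Total hydrogens = 5.

5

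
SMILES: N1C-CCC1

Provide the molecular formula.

Heavy atoms from the SMILES: 4 C, 1 N.
Implicit hydrogens by atom environment:
  4 × C: 2 H each → 8
  1 × N: 1 H
  Total hydrogens = 9.
Molecular formula: C4H9N

C4H9N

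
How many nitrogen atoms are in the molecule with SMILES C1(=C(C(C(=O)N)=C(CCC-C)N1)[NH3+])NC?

4

The symbol for nitrogen appears 4 times in the SMILES.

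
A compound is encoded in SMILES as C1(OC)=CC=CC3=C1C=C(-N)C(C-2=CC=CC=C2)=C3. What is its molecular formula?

Heavy atoms from the SMILES: 17 C, 1 N, 1 O.
Implicit hydrogens by atom environment:
  10 × C (aromatic): 1 H each → 10
  6 × C (aromatic): no H
  1 × C: 3 H
  1 × N: 2 H
  1 × O: no H
  Total hydrogens = 15.
Molecular formula: C17H15NO

C17H15NO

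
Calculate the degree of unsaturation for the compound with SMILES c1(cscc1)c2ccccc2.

Molecular formula from the SMILES: C10H8S.
DoU = (2C + 2 + N − H − X)/2 = (2·10 + 2 + 0 − 8 − 0)/2 = 14/2 = 7.
(Structurally: 2 ring(s) + 5 π bond(s) = 7.)

7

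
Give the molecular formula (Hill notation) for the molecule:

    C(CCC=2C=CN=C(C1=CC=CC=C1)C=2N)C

C15H18N2

Heavy atoms from the SMILES: 15 C, 2 N.
Implicit hydrogens by atom environment:
  7 × C (aromatic): 1 H each → 7
  4 × C (aromatic): no H
  3 × C: 2 H each → 6
  1 × C: 3 H
  1 × N: 2 H
  1 × N (aromatic): no H
  Total hydrogens = 18.
Molecular formula: C15H18N2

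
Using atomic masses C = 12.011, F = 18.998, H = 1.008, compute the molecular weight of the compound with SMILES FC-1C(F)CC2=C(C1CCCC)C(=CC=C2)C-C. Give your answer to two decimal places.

Molecular formula: C16H22F2.
M = 16×12.011 + 2×18.998 + 22×1.008 = 252.35 g/mol.

252.35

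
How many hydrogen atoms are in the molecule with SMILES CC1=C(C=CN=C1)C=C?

Hydrogens are implicit in SMILES; fill each atom to its normal valence:
  3 × C (aromatic): 1 H each → 3
  2 × C (aromatic): no H
  1 × C: 3 H
  1 × C: 2 H
  1 × C: 1 H
  1 × N (aromatic): no H
  Total hydrogens = 9.

9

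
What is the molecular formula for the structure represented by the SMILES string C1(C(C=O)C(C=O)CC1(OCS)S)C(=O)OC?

C10H14O5S2

Heavy atoms from the SMILES: 10 C, 5 O, 2 S.
Implicit hydrogens by atom environment:
  5 × C: 1 H each → 5
  5 × O: no H
  2 × C: 2 H each → 4
  2 × C: no H
  2 × S: 1 H each → 2
  1 × C: 3 H
  Total hydrogens = 14.
Molecular formula: C10H14O5S2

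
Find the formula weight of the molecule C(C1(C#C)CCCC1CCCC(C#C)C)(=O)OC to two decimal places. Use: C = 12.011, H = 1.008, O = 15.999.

246.35

Molecular formula: C16H22O2.
M = 16×12.011 + 22×1.008 + 2×15.999 = 246.35 g/mol.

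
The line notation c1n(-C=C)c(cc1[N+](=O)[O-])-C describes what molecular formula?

C7H8N2O2

Heavy atoms from the SMILES: 7 C, 2 N, 2 O.
Implicit hydrogens by atom environment:
  2 × C (aromatic): 1 H each → 2
  2 × C (aromatic): no H
  1 × C: 3 H
  1 × C: 2 H
  1 × C: 1 H
  1 × N (aromatic): no H
  1 × N (charge +1): no H
  1 × O: no H
  1 × O (charge -1): no H
  Total hydrogens = 8.
Molecular formula: C7H8N2O2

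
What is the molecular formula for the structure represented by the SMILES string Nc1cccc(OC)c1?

Heavy atoms from the SMILES: 7 C, 1 N, 1 O.
Implicit hydrogens by atom environment:
  4 × C (aromatic): 1 H each → 4
  2 × C (aromatic): no H
  1 × C: 3 H
  1 × N: 2 H
  1 × O: no H
  Total hydrogens = 9.
Molecular formula: C7H9NO

C7H9NO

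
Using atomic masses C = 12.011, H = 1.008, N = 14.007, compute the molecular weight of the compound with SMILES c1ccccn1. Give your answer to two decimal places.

79.10

Molecular formula: C5H5N.
M = 5×12.011 + 5×1.008 + 1×14.007 = 79.10 g/mol.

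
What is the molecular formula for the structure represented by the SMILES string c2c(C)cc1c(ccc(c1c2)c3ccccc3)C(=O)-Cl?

C18H13ClO

Heavy atoms from the SMILES: 18 C, 1 Cl, 1 O.
Implicit hydrogens by atom environment:
  10 × C (aromatic): 1 H each → 10
  6 × C (aromatic): no H
  1 × C: 3 H
  1 × C: no H
  1 × Cl: no H
  1 × O: no H
  Total hydrogens = 13.
Molecular formula: C18H13ClO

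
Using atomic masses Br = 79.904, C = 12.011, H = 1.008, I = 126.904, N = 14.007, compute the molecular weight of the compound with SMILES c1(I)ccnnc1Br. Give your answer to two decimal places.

Molecular formula: C4H2BrIN2.
M = 1×79.904 + 4×12.011 + 2×1.008 + 1×126.904 + 2×14.007 = 284.88 g/mol.

284.88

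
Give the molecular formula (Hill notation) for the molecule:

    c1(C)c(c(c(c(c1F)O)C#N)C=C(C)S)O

Heavy atoms from the SMILES: 11 C, 1 F, 1 N, 2 O, 1 S.
Implicit hydrogens by atom environment:
  6 × C (aromatic): no H
  2 × C: 3 H each → 6
  2 × C: no H
  2 × O: 1 H each → 2
  1 × C: 1 H
  1 × F: no H
  1 × N: no H
  1 × S: 1 H
  Total hydrogens = 10.
Molecular formula: C11H10FNO2S

C11H10FNO2S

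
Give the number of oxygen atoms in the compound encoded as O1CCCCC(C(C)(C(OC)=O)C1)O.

The symbol for oxygen appears 4 times in the SMILES.

4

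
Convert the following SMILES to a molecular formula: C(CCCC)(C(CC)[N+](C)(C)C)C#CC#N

Heavy atoms from the SMILES: 14 C, 2 N.
Implicit hydrogens by atom environment:
  5 × C: 3 H each → 15
  4 × C: 2 H each → 8
  3 × C: no H
  2 × C: 1 H each → 2
  1 × N: no H
  1 × N (charge +1): no H
  Total hydrogens = 25.
Net charge +1.
Molecular formula: C14H25N2+

C14H25N2+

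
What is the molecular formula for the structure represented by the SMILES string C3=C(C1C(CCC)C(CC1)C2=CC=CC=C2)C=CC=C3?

Heavy atoms from the SMILES: 20 C.
Implicit hydrogens by atom environment:
  10 × C (aromatic): 1 H each → 10
  4 × C: 2 H each → 8
  3 × C: 1 H each → 3
  2 × C (aromatic): no H
  1 × C: 3 H
  Total hydrogens = 24.
Molecular formula: C20H24

C20H24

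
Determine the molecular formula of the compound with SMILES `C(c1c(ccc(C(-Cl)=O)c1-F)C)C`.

C10H10ClFO

Heavy atoms from the SMILES: 10 C, 1 Cl, 1 F, 1 O.
Implicit hydrogens by atom environment:
  4 × C (aromatic): no H
  2 × C: 3 H each → 6
  2 × C (aromatic): 1 H each → 2
  1 × C: 2 H
  1 × C: no H
  1 × Cl: no H
  1 × F: no H
  1 × O: no H
  Total hydrogens = 10.
Molecular formula: C10H10ClFO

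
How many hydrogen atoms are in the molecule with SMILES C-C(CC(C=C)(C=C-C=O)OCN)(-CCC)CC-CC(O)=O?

29

Hydrogens are implicit in SMILES; fill each atom to its normal valence:
  8 × C: 2 H each → 16
  4 × C: 1 H each → 4
  3 × C: no H
  3 × O: no H
  2 × C: 3 H each → 6
  1 × N: 2 H
  1 × O: 1 H
  Total hydrogens = 29.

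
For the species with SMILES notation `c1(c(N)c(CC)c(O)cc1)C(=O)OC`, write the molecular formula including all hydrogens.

C10H13NO3

Heavy atoms from the SMILES: 10 C, 1 N, 3 O.
Implicit hydrogens by atom environment:
  4 × C (aromatic): no H
  2 × C: 3 H each → 6
  2 × C (aromatic): 1 H each → 2
  2 × O: no H
  1 × C: 2 H
  1 × C: no H
  1 × N: 2 H
  1 × O: 1 H
  Total hydrogens = 13.
Molecular formula: C10H13NO3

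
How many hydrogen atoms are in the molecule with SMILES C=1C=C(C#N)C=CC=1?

Hydrogens are implicit in SMILES; fill each atom to its normal valence:
  5 × C (aromatic): 1 H each → 5
  1 × C (aromatic): no H
  1 × C: no H
  1 × N: no H
  Total hydrogens = 5.

5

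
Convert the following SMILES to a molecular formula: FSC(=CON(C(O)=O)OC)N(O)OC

Heavy atoms from the SMILES: 5 C, 1 F, 2 N, 6 O, 1 S.
Implicit hydrogens by atom environment:
  4 × O: no H
  2 × C: 3 H each → 6
  2 × C: no H
  2 × N: no H
  2 × O: 1 H each → 2
  1 × C: 1 H
  1 × F: no H
  1 × S: no H
  Total hydrogens = 9.
Molecular formula: C5H9FN2O6S

C5H9FN2O6S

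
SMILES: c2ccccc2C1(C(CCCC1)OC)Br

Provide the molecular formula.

C13H17BrO

Heavy atoms from the SMILES: 1 Br, 13 C, 1 O.
Implicit hydrogens by atom environment:
  5 × C (aromatic): 1 H each → 5
  4 × C: 2 H each → 8
  1 × Br: no H
  1 × C: 3 H
  1 × C: 1 H
  1 × C: no H
  1 × C (aromatic): no H
  1 × O: no H
  Total hydrogens = 17.
Molecular formula: C13H17BrO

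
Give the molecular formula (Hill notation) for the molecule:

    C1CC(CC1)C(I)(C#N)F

C7H9FIN

Heavy atoms from the SMILES: 7 C, 1 F, 1 I, 1 N.
Implicit hydrogens by atom environment:
  4 × C: 2 H each → 8
  2 × C: no H
  1 × C: 1 H
  1 × F: no H
  1 × I: no H
  1 × N: no H
  Total hydrogens = 9.
Molecular formula: C7H9FIN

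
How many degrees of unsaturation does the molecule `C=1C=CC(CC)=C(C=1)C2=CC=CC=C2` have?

Molecular formula from the SMILES: C14H14.
DoU = (2C + 2 + N − H − X)/2 = (2·14 + 2 + 0 − 14 − 0)/2 = 16/2 = 8.
(Structurally: 2 ring(s) + 6 π bond(s) = 8.)

8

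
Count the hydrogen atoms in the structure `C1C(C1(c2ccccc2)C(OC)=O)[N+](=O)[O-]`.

Hydrogens are implicit in SMILES; fill each atom to its normal valence:
  5 × C (aromatic): 1 H each → 5
  3 × O: no H
  2 × C: no H
  1 × C: 3 H
  1 × C: 2 H
  1 × C: 1 H
  1 × C (aromatic): no H
  1 × N (charge +1): no H
  1 × O (charge -1): no H
  Total hydrogens = 11.

11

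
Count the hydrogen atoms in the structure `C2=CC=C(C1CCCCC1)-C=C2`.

Hydrogens are implicit in SMILES; fill each atom to its normal valence:
  5 × C: 2 H each → 10
  5 × C (aromatic): 1 H each → 5
  1 × C: 1 H
  1 × C (aromatic): no H
  Total hydrogens = 16.

16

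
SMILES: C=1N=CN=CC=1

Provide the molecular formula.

C4H4N2

Heavy atoms from the SMILES: 4 C, 2 N.
Implicit hydrogens by atom environment:
  4 × C (aromatic): 1 H each → 4
  2 × N (aromatic): no H
  Total hydrogens = 4.
Molecular formula: C4H4N2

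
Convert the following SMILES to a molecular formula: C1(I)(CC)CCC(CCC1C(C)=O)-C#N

Heavy atoms from the SMILES: 12 C, 1 I, 1 N, 1 O.
Implicit hydrogens by atom environment:
  5 × C: 2 H each → 10
  3 × C: no H
  2 × C: 3 H each → 6
  2 × C: 1 H each → 2
  1 × I: no H
  1 × N: no H
  1 × O: no H
  Total hydrogens = 18.
Molecular formula: C12H18INO

C12H18INO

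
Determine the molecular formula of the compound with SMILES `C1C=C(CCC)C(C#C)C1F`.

Heavy atoms from the SMILES: 10 C, 1 F.
Implicit hydrogens by atom environment:
  4 × C: 1 H each → 4
  3 × C: 2 H each → 6
  2 × C: no H
  1 × C: 3 H
  1 × F: no H
  Total hydrogens = 13.
Molecular formula: C10H13F

C10H13F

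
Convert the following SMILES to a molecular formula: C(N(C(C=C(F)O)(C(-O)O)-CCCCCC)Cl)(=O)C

Heavy atoms from the SMILES: 12 C, 1 Cl, 1 F, 1 N, 4 O.
Implicit hydrogens by atom environment:
  5 × C: 2 H each → 10
  3 × C: no H
  3 × O: 1 H each → 3
  2 × C: 3 H each → 6
  2 × C: 1 H each → 2
  1 × Cl: no H
  1 × F: no H
  1 × N: no H
  1 × O: no H
  Total hydrogens = 21.
Molecular formula: C12H21ClFNO4

C12H21ClFNO4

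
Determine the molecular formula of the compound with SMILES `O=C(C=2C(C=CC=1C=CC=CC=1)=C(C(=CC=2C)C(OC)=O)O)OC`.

C19H18O5

Heavy atoms from the SMILES: 19 C, 5 O.
Implicit hydrogens by atom environment:
  6 × C (aromatic): 1 H each → 6
  6 × C (aromatic): no H
  4 × O: no H
  3 × C: 3 H each → 9
  2 × C: 1 H each → 2
  2 × C: no H
  1 × O: 1 H
  Total hydrogens = 18.
Molecular formula: C19H18O5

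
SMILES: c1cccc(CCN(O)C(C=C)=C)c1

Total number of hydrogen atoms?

Hydrogens are implicit in SMILES; fill each atom to its normal valence:
  5 × C (aromatic): 1 H each → 5
  4 × C: 2 H each → 8
  1 × C: 1 H
  1 × C: no H
  1 × C (aromatic): no H
  1 × N: no H
  1 × O: 1 H
  Total hydrogens = 15.

15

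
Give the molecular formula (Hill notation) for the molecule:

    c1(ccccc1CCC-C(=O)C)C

Heavy atoms from the SMILES: 12 C, 1 O.
Implicit hydrogens by atom environment:
  4 × C (aromatic): 1 H each → 4
  3 × C: 2 H each → 6
  2 × C: 3 H each → 6
  2 × C (aromatic): no H
  1 × C: no H
  1 × O: no H
  Total hydrogens = 16.
Molecular formula: C12H16O

C12H16O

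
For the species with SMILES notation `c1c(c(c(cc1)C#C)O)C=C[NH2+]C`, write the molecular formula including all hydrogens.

C11H12NO+

Heavy atoms from the SMILES: 11 C, 1 N, 1 O.
Implicit hydrogens by atom environment:
  3 × C (aromatic): 1 H each → 3
  3 × C: 1 H each → 3
  3 × C (aromatic): no H
  1 × C: 3 H
  1 × C: no H
  1 × N (charge +1): 2 H
  1 × O: 1 H
  Total hydrogens = 12.
Net charge +1.
Molecular formula: C11H12NO+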